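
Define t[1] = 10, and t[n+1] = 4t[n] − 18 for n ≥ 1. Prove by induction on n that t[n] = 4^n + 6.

Base case: t[1] = 10, and 4^1 + 6 = 4 + 6 = 10.
Assume t[k] = 4^k + 6 for some k ≥ 1.
Then t[k+1] = 4t[k] − 18 = 4·(4^k + 6) − 18 = 4^{k+1} + 24 − 18 = 4^{k+1} + 6.
This completes the inductive step, so t[n] = 4^n + 6 for all n ≥ 1.

t[n] = 4^n + 6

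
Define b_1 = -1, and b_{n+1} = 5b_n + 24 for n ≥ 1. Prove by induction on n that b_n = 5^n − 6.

Base case: b_1 = -1, and 5^1 − 6 = 5 − 6 = -1.
Assume b_k = 5^k − 6 for some k ≥ 1.
Then b_{k+1} = 5b_k + 24 = 5·(5^k − 6) + 24 = 5^{k+1} − 30 + 24 = 5^{k+1} − 6.
This completes the inductive step, so b_n = 5^n − 6 for all n ≥ 1.

b_n = 5^n − 6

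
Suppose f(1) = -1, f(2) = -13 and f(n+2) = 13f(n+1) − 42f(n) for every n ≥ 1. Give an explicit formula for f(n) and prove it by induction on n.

Claim: f(n) = 6^n − 7^n.

Base cases: f(1) = -1 and 6^1 − 7^1 = -1; f(2) = -13 and 6^2 − 7^2 = -13.
Assume f(j) = 6^j − 7^j for all 1 ≤ j ≤ r, where r ≥ 2.
Then f(r+1) = 13f(r) − 42f(r−1) = 13·(6^r − 7^r) − 42·(6^{r−1} − 7^{r−1}) = (13·6 − 42)6^{r−1} − (13·7 − 42)7^{r−1} = 36·6^{r−1} − 49·7^{r−1} = 6^{r+1} − 7^{r+1}.
Hence f(n) = 6^n − 7^n for every n ≥ 1, by strong induction.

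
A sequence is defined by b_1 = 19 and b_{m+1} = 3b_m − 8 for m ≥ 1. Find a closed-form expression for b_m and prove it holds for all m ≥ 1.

Claim: b_m = 5·3^m + 4.

Base case: b_1 = 19, and 5·3^1 + 4 = 15 + 4 = 19.
Assume b_r = 5·3^r + 4 for some r ≥ 1.
Then b_{r+1} = 3b_r − 8 = 3·(5·3^r + 4) − 8 = 15·3^r + 12 − 8 = 5·3^{r+1} + 4.
Hence b_m = 5·3^m + 4 for every m ≥ 1, by induction.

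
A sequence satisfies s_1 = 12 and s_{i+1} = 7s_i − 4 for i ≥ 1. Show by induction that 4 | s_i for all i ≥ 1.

Base case: s_1 = 12 = 4·3, so 4 | s_1.
Assume 4 | s_m, so s_m = 4t for some integer t.
Then s_{m+1} = 7s_m − 4 = 7·(4t) − 4 = 4(7t − 1), so 4 | s_{m+1}.
By induction, 4 | s_i for all i ≥ 1.

4 | s_i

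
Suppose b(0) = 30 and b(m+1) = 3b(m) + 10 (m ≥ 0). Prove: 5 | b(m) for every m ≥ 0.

Base case: b(0) = 30 = 5·6, so 5 | b(0).
Assume 5 | b(r), so b(r) = 5t for some integer t.
Then b(r+1) = 3b(r) + 10 = 3·(5t) + 10 = 5(3t + 2), so 5 | b(r+1).
So the property holds for r+1, and by induction 5 | b(m) for all m ≥ 0.

5 | b(m)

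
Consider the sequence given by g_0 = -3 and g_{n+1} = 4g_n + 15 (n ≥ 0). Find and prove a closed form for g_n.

Claim: g_n = 2·4^n − 5.

Base case: g_0 = -3, and 2·4^0 − 5 = 2 − 5 = -3.
Assume g_r = 2·4^r − 5 for some r ≥ 0.
Then g_{r+1} = 4g_r + 15 = 4·(2·4^r − 5) + 15 = 8·4^r − 20 + 15 = 2·4^{r+1} − 5.
Hence g_n = 2·4^n − 5 for every n ≥ 0, by induction.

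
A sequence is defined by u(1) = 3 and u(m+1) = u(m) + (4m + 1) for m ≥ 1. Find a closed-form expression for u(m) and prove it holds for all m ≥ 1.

Claim: u(m) = 2m^2 − m + 2.

Base case: u(1) = 3, and 2·1^2 − 1 + 2 = 3.
Assume u(j) = 2j^2 − j + 2.
Then u(j+1) = u(j) + (4j + 1) = (2j^2 − j + 2) + (4j + 1) = 2j^2 + 3j + 3,
and 2·(j+1)^2 − (j+1) + 2 = 2j^2 + 3j + 3.
Hence u(m) = 2m^2 − m + 2 for every m ≥ 1, by induction.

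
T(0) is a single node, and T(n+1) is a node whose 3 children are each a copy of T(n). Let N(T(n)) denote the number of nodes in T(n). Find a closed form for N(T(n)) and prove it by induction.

Claim: N(T(n)) = (3^{n+1} − 1)/2.

Base case: N(T(0)) = 1, and (3^{0+1} − 1)/2 = 1.
Assume N(T(m)) = (3^{m+1} − 1)/2.
Then N(T(m+1)) = 1 + 3N(T(m)) = 1 + 3·(3^{m+1} − 1)/2 = 1 + (3^{m+2} − 3)/2 = (2 + 3^{m+2} − 3)/2 = (3^{m+2} − 1)/2.
Hence N(T(n)) = (3^{n+1} − 1)/2 for every n ≥ 0, by induction.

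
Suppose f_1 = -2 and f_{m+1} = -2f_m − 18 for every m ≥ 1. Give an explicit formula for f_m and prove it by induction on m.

Claim: f_m = -2·(-2)^m − 6.

Base case: f_1 = -2, and -2·(-2)^1 − 6 = 4 − 6 = -2.
Assume f_r = -2·(-2)^r − 6 for some r ≥ 1.
Then f_{r+1} = -2f_r − 18 = -2·(-2·(-2)^r − 6) − 18 = 4·(-2)^r + 12 − 18 = -2·(-2)^{r+1} − 6.
This completes the inductive step, so f_m = -2·(-2)^m − 6 for all m ≥ 1.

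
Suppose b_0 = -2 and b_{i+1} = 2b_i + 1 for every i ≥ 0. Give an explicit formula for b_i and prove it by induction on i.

Claim: b_i = -2^i − 1.

Base case: b_0 = -2, and -2^0 − 1 = -1 − 1 = -2.
Assume b_m = -2^m − 1 for some m ≥ 0.
Then b_{m+1} = 2b_m + 1 = 2·(-2^m − 1) + 1 = -2^{m+1} − 2 + 1 = -2^{m+1} − 1.
Hence b_i = -2^i − 1 for every i ≥ 0, by induction.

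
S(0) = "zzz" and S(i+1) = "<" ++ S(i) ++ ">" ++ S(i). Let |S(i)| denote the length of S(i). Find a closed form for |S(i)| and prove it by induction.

Claim: |S(i)| = 5·2^i − 2.

Base case: |S(0)| = 3, and 5·2^0 − 2 = 3.
Assume |S(r)| = 5·2^r − 2.
Then |S(r+1)| = 1 + |S(r)| + 1 + |S(r)| = 2|S(r)| + 2 = 2(5·2^r − 2) + 2 = 5·2^{r+1} − 4 + 2 = 5·2^{r+1} − 2.
This completes the inductive step, so |S(i)| = 5·2^i − 2 for all i ≥ 0.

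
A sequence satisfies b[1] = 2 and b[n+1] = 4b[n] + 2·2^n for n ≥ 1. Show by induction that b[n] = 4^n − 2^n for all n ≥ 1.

Base case: b[1] = 2, and 4^1 − 2^1 = 4 − 2 = 2.
Assume b[r] = 4^r − 2^r for some r ≥ 1.
Then b[r+1] = 4b[r] + 2·2^r = 4·(4^r − 2^r) + 2·2^r = 4^{r+1} − 4·2^r + 2·2^r = 4^{r+1} − 2·2^r = 4^{r+1} − 2^{r+1}.
So the formula holds for r+1, and by induction b[n] = 4^n − 2^n for all n ≥ 1.

b[n] = 4^n − 2^n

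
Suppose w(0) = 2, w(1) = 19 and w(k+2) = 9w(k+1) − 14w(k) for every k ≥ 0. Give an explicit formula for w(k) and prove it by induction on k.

Claim: w(k) = 3·7^k − 2^k.

Base cases: w(0) = 2 and 3·7^0 − 2^0 = 2; w(1) = 19 and 3·7^1 − 2^1 = 19.
Assume w(j) = 3·7^j − 2^j for all 0 ≤ j ≤ r, where r ≥ 1.
Then w(r+1) = 9w(r) − 14w(r−1) = 9·(3·7^r − 2^r) − 14·(3·7^{r−1} − 2^{r−1}) = 3·(9·7 − 14)7^{r−1} − (9·2 − 14)2^{r−1} = 147·7^{r−1} − 4·2^{r−1} = 3·7^{r+1} − 2^{r+1}.
So the formula holds for r+1, and by strong induction w(k) = 3·7^k − 2^k for all k ≥ 0.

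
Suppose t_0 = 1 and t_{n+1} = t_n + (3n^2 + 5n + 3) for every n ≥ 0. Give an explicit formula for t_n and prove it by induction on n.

Claim: t_n = n^3 + n^2 + n + 1.

Base case: t_0 = 1, and 0^3 + 0^2 + 0 + 1 = 1.
Assume t_k = k^3 + k^2 + k + 1.
Then t_{k+1} = t_k + (3k^2 + 5k + 3) = (k^3 + k^2 + k + 1) + (3k^2 + 5k + 3) = k^3 + 4k^2 + 6k + 4,
and (k+1)^3 + (k+1)^2 + (k+1) + 1 = k^3 + 4k^2 + 6k + 4.
By induction, t_n = n^3 + n^2 + n + 1 for all n ≥ 0.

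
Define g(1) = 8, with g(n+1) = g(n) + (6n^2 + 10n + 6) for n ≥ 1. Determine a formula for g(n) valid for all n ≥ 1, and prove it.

Claim: g(n) = 2n^3 + 2n^2 + 2n + 2.

Base case: g(1) = 8, and 2·1^3 + 2·1^2 + 2·1 + 2 = 8.
Assume g(k) = 2k^3 + 2k^2 + 2k + 2.
Then g(k+1) = g(k) + (6k^2 + 10k + 6) = (2k^3 + 2k^2 + 2k + 2) + (6k^2 + 10k + 6) = 2k^3 + 8k^2 + 12k + 8,
and 2·(k+1)^3 + 2·(k+1)^2 + 2·(k+1) + 2 = 2k^3 + 8k^2 + 12k + 8.
This completes the inductive step, so g(n) = 2n^3 + 2n^2 + 2n + 2 for all n ≥ 1.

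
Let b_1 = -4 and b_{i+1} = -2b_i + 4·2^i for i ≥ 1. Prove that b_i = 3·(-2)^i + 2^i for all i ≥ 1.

Base case: b_1 = -4, and 3·(-2)^1 + 2^1 = -6 + 2 = -4.
Assume b_r = 3·(-2)^r + 2^r for some r ≥ 1.
Then b_{r+1} = -2b_r + 4·2^r = -2·(3·(-2)^r + 2^r) + 4·2^r = 3·(-2)^{r+1} − 2·2^r + 4·2^r = 3·(-2)^{r+1} + 2·2^r = 3·(-2)^{r+1} + 2^{r+1}.
Hence b_i = 3·(-2)^i + 2^i for every i ≥ 1, by induction.

b_i = 3·(-2)^i + 2^i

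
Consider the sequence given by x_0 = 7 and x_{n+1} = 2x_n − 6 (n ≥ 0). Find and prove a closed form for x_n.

Claim: x_n = 2^n + 6.

Base case: x_0 = 7, and 2^0 + 6 = 1 + 6 = 7.
Assume x_m = 2^m + 6 for some m ≥ 0.
Then x_{m+1} = 2x_m − 6 = 2·(2^m + 6) − 6 = 2^{m+1} + 12 − 6 = 2^{m+1} + 6.
So the formula holds for m+1, and by induction x_n = 2^n + 6 for all n ≥ 0.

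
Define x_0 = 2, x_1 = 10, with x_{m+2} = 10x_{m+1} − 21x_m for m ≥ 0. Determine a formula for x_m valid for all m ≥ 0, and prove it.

Claim: x_m = 3^m + 7^m.

Base cases: x_0 = 2 and 3^0 + 7^0 = 2; x_1 = 10 and 3^1 + 7^1 = 10.
Assume x_j = 3^j + 7^j for all 0 ≤ j ≤ r, where r ≥ 1.
Then x_{r+1} = 10x_r − 21x_{r−1} = 10·(3^r + 7^r) − 21·(3^{r−1} + 7^{r−1}) = (10·3 − 21)3^{r−1} + (10·7 − 21)7^{r−1} = 9·3^{r−1} + 49·7^{r−1} = 3^{r+1} + 7^{r+1}.
Hence x_m = 3^m + 7^m for every m ≥ 0, by strong induction.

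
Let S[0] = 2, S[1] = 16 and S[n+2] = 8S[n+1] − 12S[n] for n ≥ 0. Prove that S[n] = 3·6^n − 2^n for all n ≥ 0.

Base cases: S[0] = 2 and 3·6^0 − 2^0 = 2; S[1] = 16 and 3·6^1 − 2^1 = 16.
Assume S[j] = 3·6^j − 2^j for all 0 ≤ j ≤ m, where m ≥ 1.
Then S[m+1] = 8S[m] − 12S[m−1] = 8·(3·6^m − 2^m) − 12·(3·6^{m−1} − 2^{m−1}) = 3·(8·6 − 12)6^{m−1} − (8·2 − 12)2^{m−1} = 108·6^{m−1} − 4·2^{m−1} = 3·6^{m+1} − 2^{m+1}.
This completes the inductive step, so S[n] = 3·6^n − 2^n for all n ≥ 0.

S[n] = 3·6^n − 2^n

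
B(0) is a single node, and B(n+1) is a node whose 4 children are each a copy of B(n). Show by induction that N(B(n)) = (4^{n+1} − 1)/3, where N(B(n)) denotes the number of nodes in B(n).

Base case: N(B(0)) = 1, and (4^{0+1} − 1)/3 = 1.
Assume N(B(r)) = (4^{r+1} − 1)/3.
Then N(B(r+1)) = 1 + 4N(B(r)) = 1 + 4·(4^{r+1} − 1)/3 = 1 + (4^{r+2} − 4)/3 = (3 + 4^{r+2} − 4)/3 = (4^{r+2} − 1)/3.
Hence N(B(n)) = (4^{n+1} − 1)/3 for every n ≥ 0, by induction.

N(B(n)) = (4^{n+1} − 1)/3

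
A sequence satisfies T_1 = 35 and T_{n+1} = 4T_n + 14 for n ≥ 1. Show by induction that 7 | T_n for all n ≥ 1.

Base case: T_1 = 35 = 7·5, so 7 | T_1.
Assume 7 | T_k, so T_k = 7t for some integer t.
Then T_{k+1} = 4T_k + 14 = 4·(7t) + 14 = 7(4t + 2), so 7 | T_{k+1}.
By induction, 7 | T_n for all n ≥ 1.

7 | T_n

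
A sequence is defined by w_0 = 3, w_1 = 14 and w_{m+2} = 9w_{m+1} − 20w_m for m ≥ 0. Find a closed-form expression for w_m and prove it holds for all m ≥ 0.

Claim: w_m = 2·5^m + 4^m.

Base cases: w_0 = 3 and 2·5^0 + 4^0 = 3; w_1 = 14 and 2·5^1 + 4^1 = 14.
Assume w_i = 2·5^i + 4^i for all 0 ≤ i ≤ j, where j ≥ 1.
Then w_{j+1} = 9w_j − 20w_{j−1} = 9·(2·5^j + 4^j) − 20·(2·5^{j−1} + 4^{j−1}) = 2·(9·5 − 20)5^{j−1} + (9·4 − 20)4^{j−1} = 50·5^{j−1} + 16·4^{j−1} = 2·5^{j+1} + 4^{j+1}.
By strong induction, w_m = 2·5^m + 4^m for all m ≥ 0.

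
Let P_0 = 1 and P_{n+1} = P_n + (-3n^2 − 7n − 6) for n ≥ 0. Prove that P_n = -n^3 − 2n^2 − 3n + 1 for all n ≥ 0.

Base case: P_0 = 1, and -0^3 − 2·0^2 − 3·0 + 1 = 1.
Assume P_r = -r^3 − 2r^2 − 3r + 1.
Then P_{r+1} = P_r + (-3r^2 − 7r − 6) = (-r^3 − 2r^2 − 3r + 1) + (-3r^2 − 7r − 6) = -r^3 − 5r^2 − 10r − 5,
and -(r+1)^3 − 2·(r+1)^2 − 3·(r+1) + 1 = -r^3 − 5r^2 − 10r − 5.
By induction, P_n = -n^3 − 2n^2 − 3n + 1 for all n ≥ 0.

P_n = -n^3 − 2n^2 − 3n + 1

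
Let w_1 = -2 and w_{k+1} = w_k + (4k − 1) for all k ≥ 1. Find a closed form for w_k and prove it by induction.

Claim: w_k = 2k^2 − 3k − 1.

Base case: w_1 = -2, and 2·1^2 − 3·1 − 1 = -2.
Assume w_r = 2r^2 − 3r − 1.
Then w_{r+1} = w_r + (4r − 1) = (2r^2 − 3r − 1) + (4r − 1) = 2r^2 + r − 2,
and 2·(r+1)^2 − 3·(r+1) − 1 = 2r^2 + r − 2.
By induction, w_k = 2k^2 − 3k − 1 for all k ≥ 1.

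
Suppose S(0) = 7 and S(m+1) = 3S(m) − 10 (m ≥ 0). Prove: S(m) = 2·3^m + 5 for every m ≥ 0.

Base case: S(0) = 7, and 2·3^0 + 5 = 2 + 5 = 7.
Assume S(k) = 2·3^k + 5 for some k ≥ 0.
Then S(k+1) = 3S(k) − 10 = 3·(2·3^k + 5) − 10 = 6·3^k + 15 − 10 = 2·3^{k+1} + 5.
So the formula holds for k+1, and by induction S(m) = 2·3^m + 5 for all m ≥ 0.

S(m) = 2·3^m + 5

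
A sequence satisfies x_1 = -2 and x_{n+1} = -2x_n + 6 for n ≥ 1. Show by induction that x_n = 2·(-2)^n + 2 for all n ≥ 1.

Base case: x_1 = -2, and 2·(-2)^1 + 2 = -4 + 2 = -2.
Assume x_m = 2·(-2)^m + 2 for some m ≥ 1.
Then x_{m+1} = -2x_m + 6 = -2·(2·(-2)^m + 2) + 6 = -4·(-2)^m − 4 + 6 = 2·(-2)^{m+1} + 2.
So the formula holds for m+1, and by induction x_n = 2·(-2)^n + 2 for all n ≥ 1.

x_n = 2·(-2)^n + 2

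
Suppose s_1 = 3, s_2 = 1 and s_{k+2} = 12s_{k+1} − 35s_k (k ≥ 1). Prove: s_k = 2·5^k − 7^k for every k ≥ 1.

Base cases: s_1 = 3 and 2·5^1 − 7^1 = 3; s_2 = 1 and 2·5^2 − 7^2 = 1.
Assume s_i = 2·5^i − 7^i for all 1 ≤ i ≤ j, where j ≥ 2.
Then s_{j+1} = 12s_j − 35s_{j−1} = 12·(2·5^j − 7^j) − 35·(2·5^{j−1} − 7^{j−1}) = 2·(12·5 − 35)5^{j−1} − (12·7 − 35)7^{j−1} = 50·5^{j−1} − 49·7^{j−1} = 2·5^{j+1} − 7^{j+1}.
Hence s_k = 2·5^k − 7^k for every k ≥ 1, by strong induction.

s_k = 2·5^k − 7^k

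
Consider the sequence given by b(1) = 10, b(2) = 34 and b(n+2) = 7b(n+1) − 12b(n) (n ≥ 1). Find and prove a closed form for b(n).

Claim: b(n) = 4^n + 2·3^n.

Base cases: b(1) = 10 and 4^1 + 2·3^1 = 10; b(2) = 34 and 4^2 + 2·3^2 = 34.
Assume b(j) = 4^j + 2·3^j for all 1 ≤ j ≤ m, where m ≥ 2.
Then b(m+1) = 7b(m) − 12b(m−1) = 7·(4^m + 2·3^m) − 12·(4^{m−1} + 2·3^{m−1}) = (7·4 − 12)4^{m−1} + 2·(7·3 − 12)3^{m−1} = 16·4^{m−1} + 18·3^{m−1} = 4^{m+1} + 2·3^{m+1}.
Hence b(n) = 4^n + 2·3^n for every n ≥ 1, by strong induction.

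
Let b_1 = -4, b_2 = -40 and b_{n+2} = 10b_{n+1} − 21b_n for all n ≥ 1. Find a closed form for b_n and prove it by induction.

Claim: b_n = -7^n + 3^n.

Base cases: b_1 = -4 and -7^1 + 3^1 = -4; b_2 = -40 and -7^2 + 3^2 = -40.
Assume b_j = -7^j + 3^j for all 1 ≤ j ≤ r, where r ≥ 2.
Then b_{r+1} = 10b_r − 21b_{r−1} = 10·(-7^r + 3^r) − 21·(-7^{r−1} + 3^{r−1}) = -(10·7 − 21)7^{r−1} + (10·3 − 21)3^{r−1} = -49·7^{r−1} + 9·3^{r−1} = -7^{r+1} + 3^{r+1}.
So the formula holds for r+1, and by strong induction b_n = -7^n + 3^n for all n ≥ 1.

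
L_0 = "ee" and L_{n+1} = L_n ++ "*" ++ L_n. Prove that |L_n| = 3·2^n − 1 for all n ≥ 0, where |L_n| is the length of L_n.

Base case: |L_0| = 2, and 3·2^0 − 1 = 2.
Assume |L_r| = 3·2^r − 1.
Then |L_{r+1}| = |L_r| + 1 + |L_r| = 2|L_r| + 1 = 2(3·2^r − 1) + 1 = 3·2^{r+1} − 2 + 1 = 3·2^{r+1} − 1.
This completes the inductive step, so |L_n| = 3·2^n − 1 for all n ≥ 0.

|L_n| = 3·2^n − 1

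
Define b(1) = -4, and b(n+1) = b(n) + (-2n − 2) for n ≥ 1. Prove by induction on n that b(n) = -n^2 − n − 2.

Base case: b(1) = -4, and -1^2 − 1 − 2 = -4.
Assume b(k) = -k^2 − k − 2.
Then b(k+1) = b(k) + (-2k − 2) = (-k^2 − k − 2) + (-2k − 2) = -k^2 − 3k − 4,
and -(k+1)^2 − (k+1) − 2 = -k^2 − 3k − 4.
This completes the inductive step, so b(n) = -n^2 − n − 2 for all n ≥ 1.

b(n) = -n^2 − n − 2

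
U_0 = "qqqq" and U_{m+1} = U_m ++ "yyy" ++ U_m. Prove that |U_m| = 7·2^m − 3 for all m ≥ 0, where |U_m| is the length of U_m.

Base case: |U_0| = 4, and 7·2^0 − 3 = 4.
Assume |U_k| = 7·2^k − 3.
Then |U_{k+1}| = |U_k| + 3 + |U_k| = 2|U_k| + 3 = 2(7·2^k − 3) + 3 = 7·2^{k+1} − 6 + 3 = 7·2^{k+1} − 3.
So the formula holds for k+1, and by induction |U_m| = 7·2^m − 3 for all m ≥ 0.

|U_m| = 7·2^m − 3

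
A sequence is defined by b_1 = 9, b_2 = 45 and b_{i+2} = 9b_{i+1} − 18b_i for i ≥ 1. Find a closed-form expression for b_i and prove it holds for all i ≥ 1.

Claim: b_i = 3^i + 6^i.

Base cases: b_1 = 9 and 3^1 + 6^1 = 9; b_2 = 45 and 3^2 + 6^2 = 45.
Assume b_j = 3^j + 6^j for all 1 ≤ j ≤ r, where r ≥ 2.
Then b_{r+1} = 9b_r − 18b_{r−1} = 9·(3^r + 6^r) − 18·(3^{r−1} + 6^{r−1}) = (9·3 − 18)3^{r−1} + (9·6 − 18)6^{r−1} = 9·3^{r−1} + 36·6^{r−1} = 3^{r+1} + 6^{r+1}.
Hence b_i = 3^i + 6^i for every i ≥ 1, by strong induction.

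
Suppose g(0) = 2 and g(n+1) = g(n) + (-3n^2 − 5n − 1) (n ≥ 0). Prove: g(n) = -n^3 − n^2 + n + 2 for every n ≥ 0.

Base case: g(0) = 2, and -0^3 − 0^2 + 0 + 2 = 2.
Assume g(k) = -k^3 − k^2 + k + 2.
Then g(k+1) = g(k) + (-3k^2 − 5k − 1) = (-k^3 − k^2 + k + 2) + (-3k^2 − 5k − 1) = -k^3 − 4k^2 − 4k + 1,
and -(k+1)^3 − (k+1)^2 + (k+1) + 2 = -k^3 − 4k^2 − 4k + 1.
Hence g(n) = -n^3 − n^2 + n + 2 for every n ≥ 0, by induction.

g(n) = -n^3 − n^2 + n + 2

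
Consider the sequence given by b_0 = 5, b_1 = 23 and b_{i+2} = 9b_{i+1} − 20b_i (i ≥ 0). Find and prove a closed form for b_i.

Claim: b_i = 3·5^i + 2·4^i.

Base cases: b_0 = 5 and 3·5^0 + 2·4^0 = 5; b_1 = 23 and 3·5^1 + 2·4^1 = 23.
Assume b_j = 3·5^j + 2·4^j for all 0 ≤ j ≤ r, where r ≥ 1.
Then b_{r+1} = 9b_r − 20b_{r−1} = 9·(3·5^r + 2·4^r) − 20·(3·5^{r−1} + 2·4^{r−1}) = 3·(9·5 − 20)5^{r−1} + 2·(9·4 − 20)4^{r−1} = 75·5^{r−1} + 32·4^{r−1} = 3·5^{r+1} + 2·4^{r+1}.
Hence b_i = 3·5^i + 2·4^i for every i ≥ 0, by strong induction.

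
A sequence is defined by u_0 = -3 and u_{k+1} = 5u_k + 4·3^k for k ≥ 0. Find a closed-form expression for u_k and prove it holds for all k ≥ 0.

Claim: u_k = -5^k − 2·3^k.

Base case: u_0 = -3, and -5^0 − 2·3^0 = -1 − 2 = -3.
Assume u_j = -5^j − 2·3^j for some j ≥ 0.
Then u_{j+1} = 5u_j + 4·3^j = 5·(-5^j − 2·3^j) + 4·3^j = -5^{j+1} − 10·3^j + 4·3^j = -5^{j+1} − 6·3^j = -5^{j+1} − 2·3^{j+1}.
This completes the inductive step, so u_k = -5^k − 2·3^k for all k ≥ 0.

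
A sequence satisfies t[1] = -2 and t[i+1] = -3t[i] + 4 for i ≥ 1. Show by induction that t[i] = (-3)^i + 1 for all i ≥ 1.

Base case: t[1] = -2, and (-3)^1 + 1 = -3 + 1 = -2.
Assume t[j] = (-3)^j + 1 for some j ≥ 1.
Then t[j+1] = -3t[j] + 4 = -3·((-3)^j + 1) + 4 = -3·(-3)^j − 3 + 4 = (-3)^{j+1} + 1.
By induction, t[i] = (-3)^i + 1 for all i ≥ 1.

t[i] = (-3)^i + 1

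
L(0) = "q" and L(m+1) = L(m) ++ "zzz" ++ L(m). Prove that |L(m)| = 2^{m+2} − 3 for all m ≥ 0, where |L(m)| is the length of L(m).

Base case: |L(0)| = 1, and 2^{0+2} − 3 = 1.
Assume |L(k)| = 2^{k+2} − 3.
Then |L(k+1)| = |L(k)| + 3 + |L(k)| = 2|L(k)| + 3 = 2(2^{k+2} − 3) + 3 = 2^{k+3} − 6 + 3 = 2^{k+3} − 3.
Hence |L(m)| = 2^{m+2} − 3 for every m ≥ 0, by induction.

|L(m)| = 2^{m+2} − 3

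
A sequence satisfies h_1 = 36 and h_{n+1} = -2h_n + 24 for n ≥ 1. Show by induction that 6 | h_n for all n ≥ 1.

Base case: h_1 = 36 = 6·6, so 6 | h_1.
Assume 6 | h_k, so h_k = 6t for some integer t.
Then h_{k+1} = -2h_k + 24 = -2·(6t) + 24 = 6(-2t + 4), so 6 | h_{k+1}.
So the property holds for k+1, and by induction 6 | h_n for all n ≥ 1.

6 | h_n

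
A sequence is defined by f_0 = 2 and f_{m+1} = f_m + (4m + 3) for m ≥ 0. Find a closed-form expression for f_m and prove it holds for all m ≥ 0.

Claim: f_m = 2m^2 + m + 2.

Base case: f_0 = 2, and 2·0^2 + 0 + 2 = 2.
Assume f_j = 2j^2 + j + 2.
Then f_{j+1} = f_j + (4j + 3) = (2j^2 + j + 2) + (4j + 3) = 2j^2 + 5j + 5,
and 2·(j+1)^2 + (j+1) + 2 = 2j^2 + 5j + 5.
Hence f_m = 2m^2 + m + 2 for every m ≥ 0, by induction.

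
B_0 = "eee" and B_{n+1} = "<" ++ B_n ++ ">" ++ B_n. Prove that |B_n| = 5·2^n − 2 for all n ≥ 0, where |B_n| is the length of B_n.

Base case: |B_0| = 3, and 5·2^0 − 2 = 3.
Assume |B_k| = 5·2^k − 2.
Then |B_{k+1}| = 1 + |B_k| + 1 + |B_k| = 2|B_k| + 2 = 2(5·2^k − 2) + 2 = 5·2^{k+1} − 4 + 2 = 5·2^{k+1} − 2.
So the formula holds for k+1, and by induction |B_n| = 5·2^n − 2 for all n ≥ 0.

|B_n| = 5·2^n − 2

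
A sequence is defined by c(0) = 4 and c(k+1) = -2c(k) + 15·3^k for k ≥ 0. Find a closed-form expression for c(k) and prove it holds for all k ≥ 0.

Claim: c(k) = (-2)^k + 3·3^k.

Base case: c(0) = 4, and (-2)^0 + 3·3^0 = 1 + 3 = 4.
Assume c(m) = (-2)^m + 3·3^m for some m ≥ 0.
Then c(m+1) = -2c(m) + 15·3^m = -2·((-2)^m + 3·3^m) + 15·3^m = (-2)^{m+1} − 6·3^m + 15·3^m = (-2)^{m+1} + 9·3^m = (-2)^{m+1} + 3·3^{m+1}.
This completes the inductive step, so c(k) = (-2)^k + 3·3^k for all k ≥ 0.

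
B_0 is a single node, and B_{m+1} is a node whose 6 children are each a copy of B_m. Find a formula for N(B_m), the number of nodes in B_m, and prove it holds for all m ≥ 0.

Claim: N(B_m) = (6^{m+1} − 1)/5.

Base case: N(B_0) = 1, and (6^{0+1} − 1)/5 = 1.
Assume N(B_k) = (6^{k+1} − 1)/5.
Then N(B_{k+1}) = 1 + 6N(B_k) = 1 + 6·(6^{k+1} − 1)/5 = 1 + (6^{k+2} − 6)/5 = (5 + 6^{k+2} − 6)/5 = (6^{k+2} − 1)/5.
Hence N(B_m) = (6^{m+1} − 1)/5 for every m ≥ 0, by induction.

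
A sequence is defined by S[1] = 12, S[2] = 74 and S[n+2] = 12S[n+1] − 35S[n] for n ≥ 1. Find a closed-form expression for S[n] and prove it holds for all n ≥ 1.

Claim: S[n] = 7^n + 5^n.

Base cases: S[1] = 12 and 7^1 + 5^1 = 12; S[2] = 74 and 7^2 + 5^2 = 74.
Assume S[j] = 7^j + 5^j for all 1 ≤ j ≤ k, where k ≥ 2.
Then S[k+1] = 12S[k] − 35S[k−1] = 12·(7^k + 5^k) − 35·(7^{k−1} + 5^{k−1}) = (12·7 − 35)7^{k−1} + (12·5 − 35)5^{k−1} = 49·7^{k−1} + 25·5^{k−1} = 7^{k+1} + 5^{k+1}.
Hence S[n] = 7^n + 5^n for every n ≥ 1, by strong induction.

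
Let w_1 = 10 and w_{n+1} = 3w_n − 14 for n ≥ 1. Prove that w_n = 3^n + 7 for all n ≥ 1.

Base case: w_1 = 10, and 3^1 + 7 = 3 + 7 = 10.
Assume w_k = 3^k + 7 for some k ≥ 1.
Then w_{k+1} = 3w_k − 14 = 3·(3^k + 7) − 14 = 3^{k+1} + 21 − 14 = 3^{k+1} + 7.
So the formula holds for k+1, and by induction w_n = 3^n + 7 for all n ≥ 1.

w_n = 3^n + 7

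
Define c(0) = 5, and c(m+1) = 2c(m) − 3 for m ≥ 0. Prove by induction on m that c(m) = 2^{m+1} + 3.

Base case: c(0) = 5, and 2^{0+1} + 3 = 2 + 3 = 5.
Assume c(k) = 2^{k+1} + 3 for some k ≥ 0.
Then c(k+1) = 2c(k) − 3 = 2·(2^{k+1} + 3) − 3 = 2^{k+2} + 6 − 3 = 2^{k+2} + 3.
This completes the inductive step, so c(m) = 2^{m+1} + 3 for all m ≥ 0.

c(m) = 2^{m+1} + 3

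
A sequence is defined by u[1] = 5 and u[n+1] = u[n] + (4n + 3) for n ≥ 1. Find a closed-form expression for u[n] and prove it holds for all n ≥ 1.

Claim: u[n] = 2n^2 + n + 2.

Base case: u[1] = 5, and 2·1^2 + 1 + 2 = 5.
Assume u[r] = 2r^2 + r + 2.
Then u[r+1] = u[r] + (4r + 3) = (2r^2 + r + 2) + (4r + 3) = 2r^2 + 5r + 5,
and 2·(r+1)^2 + (r+1) + 2 = 2r^2 + 5r + 5.
This completes the inductive step, so u[n] = 2n^2 + n + 2 for all n ≥ 1.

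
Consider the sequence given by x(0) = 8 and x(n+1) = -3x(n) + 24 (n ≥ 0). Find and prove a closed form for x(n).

Claim: x(n) = 2·(-3)^n + 6.

Base case: x(0) = 8, and 2·(-3)^0 + 6 = 2 + 6 = 8.
Assume x(r) = 2·(-3)^r + 6 for some r ≥ 0.
Then x(r+1) = -3x(r) + 24 = -3·(2·(-3)^r + 6) + 24 = -6·(-3)^r − 18 + 24 = 2·(-3)^{r+1} + 6.
This completes the inductive step, so x(n) = 2·(-3)^n + 6 for all n ≥ 0.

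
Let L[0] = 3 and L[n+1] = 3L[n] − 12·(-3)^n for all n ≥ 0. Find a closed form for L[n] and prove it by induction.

Claim: L[n] = 3^n + 2·(-3)^n.

Base case: L[0] = 3, and 3^0 + 2·(-3)^0 = 1 + 2 = 3.
Assume L[k] = 3^k + 2·(-3)^k for some k ≥ 0.
Then L[k+1] = 3L[k] − 12·(-3)^k = 3·(3^k + 2·(-3)^k) − 12·(-3)^k = 3^{k+1} + 6·(-3)^k − 12·(-3)^k = 3^{k+1} − 6·(-3)^k = 3^{k+1} + 2·(-3)^{k+1}.
Hence L[n] = 3^n + 2·(-3)^n for every n ≥ 0, by induction.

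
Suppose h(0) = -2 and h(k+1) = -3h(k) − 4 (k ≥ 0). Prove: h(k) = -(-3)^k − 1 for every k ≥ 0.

Base case: h(0) = -2, and -(-3)^0 − 1 = -1 − 1 = -2.
Assume h(j) = -(-3)^j − 1 for some j ≥ 0.
Then h(j+1) = -3h(j) − 4 = -3·(-(-3)^j − 1) − 4 = 3·(-3)^j + 3 − 4 = -(-3)^{j+1} − 1.
So the formula holds for j+1, and by induction h(k) = -(-3)^k − 1 for all k ≥ 0.

h(k) = -(-3)^k − 1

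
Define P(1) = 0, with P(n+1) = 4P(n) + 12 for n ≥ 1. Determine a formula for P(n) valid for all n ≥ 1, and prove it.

Claim: P(n) = 4^n − 4.

Base case: P(1) = 0, and 4^1 − 4 = 4 − 4 = 0.
Assume P(m) = 4^m − 4 for some m ≥ 1.
Then P(m+1) = 4P(m) + 12 = 4·(4^m − 4) + 12 = 4^{m+1} − 16 + 12 = 4^{m+1} − 4.
Hence P(n) = 4^n − 4 for every n ≥ 1, by induction.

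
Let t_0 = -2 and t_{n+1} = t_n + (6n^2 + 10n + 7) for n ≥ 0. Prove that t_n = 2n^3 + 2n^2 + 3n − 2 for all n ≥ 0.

Base case: t_0 = -2, and 2·0^3 + 2·0^2 + 3·0 − 2 = -2.
Assume t_k = 2k^3 + 2k^2 + 3k − 2.
Then t_{k+1} = t_k + (6k^2 + 10k + 7) = (2k^3 + 2k^2 + 3k − 2) + (6k^2 + 10k + 7) = 2k^3 + 8k^2 + 13k + 5,
and 2·(k+1)^3 + 2·(k+1)^2 + 3·(k+1) − 2 = 2k^3 + 8k^2 + 13k + 5.
By induction, t_n = 2n^3 + 2n^2 + 3n − 2 for all n ≥ 0.

t_n = 2n^3 + 2n^2 + 3n − 2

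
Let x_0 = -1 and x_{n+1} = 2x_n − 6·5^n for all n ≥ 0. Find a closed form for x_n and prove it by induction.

Claim: x_n = 2^n − 2·5^n.

Base case: x_0 = -1, and 2^0 − 2·5^0 = 1 − 2 = -1.
Assume x_r = 2^r − 2·5^r for some r ≥ 0.
Then x_{r+1} = 2x_r − 6·5^r = 2·(2^r − 2·5^r) − 6·5^r = 2^{r+1} − 4·5^r − 6·5^r = 2^{r+1} − 10·5^r = 2^{r+1} − 2·5^{r+1}.
Hence x_n = 2^n − 2·5^n for every n ≥ 0, by induction.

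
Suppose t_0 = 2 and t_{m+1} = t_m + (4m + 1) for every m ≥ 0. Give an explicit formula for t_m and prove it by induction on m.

Claim: t_m = 2m^2 − m + 2.

Base case: t_0 = 2, and 2·0^2 − 0 + 2 = 2.
Assume t_k = 2k^2 − k + 2.
Then t_{k+1} = t_k + (4k + 1) = (2k^2 − k + 2) + (4k + 1) = 2k^2 + 3k + 3,
and 2·(k+1)^2 − (k+1) + 2 = 2k^2 + 3k + 3.
Hence t_m = 2m^2 − m + 2 for every m ≥ 0, by induction.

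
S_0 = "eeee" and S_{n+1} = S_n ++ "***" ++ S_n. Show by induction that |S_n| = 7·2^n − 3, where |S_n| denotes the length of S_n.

Base case: |S_0| = 4, and 7·2^0 − 3 = 4.
Assume |S_m| = 7·2^m − 3.
Then |S_{m+1}| = |S_m| + 3 + |S_m| = 2|S_m| + 3 = 2(7·2^m − 3) + 3 = 7·2^{m+1} − 6 + 3 = 7·2^{m+1} − 3.
So the formula holds for m+1, and by induction |S_n| = 7·2^n − 3 for all n ≥ 0.

|S_n| = 7·2^n − 3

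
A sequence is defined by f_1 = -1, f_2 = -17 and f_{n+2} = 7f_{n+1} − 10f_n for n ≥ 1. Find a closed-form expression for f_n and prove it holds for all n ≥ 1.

Claim: f_n = -5^n + 2·2^n.

Base cases: f_1 = -1 and -5^1 + 2·2^1 = -1; f_2 = -17 and -5^2 + 2·2^2 = -17.
Assume f_j = -5^j + 2·2^j for all 1 ≤ j ≤ k, where k ≥ 2.
Then f_{k+1} = 7f_k − 10f_{k−1} = 7·(-5^k + 2·2^k) − 10·(-5^{k−1} + 2·2^{k−1}) = -(7·5 − 10)5^{k−1} + 2·(7·2 − 10)2^{k−1} = -25·5^{k−1} + 8·2^{k−1} = -5^{k+1} + 2·2^{k+1}.
So the formula holds for k+1, and by strong induction f_n = -5^n + 2·2^n for all n ≥ 1.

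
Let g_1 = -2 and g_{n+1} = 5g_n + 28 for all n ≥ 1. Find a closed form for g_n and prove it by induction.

Claim: g_n = 5^n − 7.

Base case: g_1 = -2, and 5^1 − 7 = 5 − 7 = -2.
Assume g_j = 5^j − 7 for some j ≥ 1.
Then g_{j+1} = 5g_j + 28 = 5·(5^j − 7) + 28 = 5^{j+1} − 35 + 28 = 5^{j+1} − 7.
Hence g_n = 5^n − 7 for every n ≥ 1, by induction.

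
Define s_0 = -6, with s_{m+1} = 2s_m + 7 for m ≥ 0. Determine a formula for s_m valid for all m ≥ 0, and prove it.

Claim: s_m = 2^m − 7.

Base case: s_0 = -6, and 2^0 − 7 = 1 − 7 = -6.
Assume s_r = 2^r − 7 for some r ≥ 0.
Then s_{r+1} = 2s_r + 7 = 2·(2^r − 7) + 7 = 2^{r+1} − 14 + 7 = 2^{r+1} − 7.
Hence s_m = 2^m − 7 for every m ≥ 0, by induction.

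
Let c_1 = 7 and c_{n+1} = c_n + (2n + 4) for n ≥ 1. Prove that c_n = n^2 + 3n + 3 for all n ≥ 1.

Base case: c_1 = 7, and 1^2 + 3·1 + 3 = 7.
Assume c_k = k^2 + 3k + 3.
Then c_{k+1} = c_k + (2k + 4) = (k^2 + 3k + 3) + (2k + 4) = k^2 + 5k + 7,
and (k+1)^2 + 3·(k+1) + 3 = k^2 + 5k + 7.
This completes the inductive step, so c_n = n^2 + 3n + 3 for all n ≥ 1.

c_n = n^2 + 3n + 3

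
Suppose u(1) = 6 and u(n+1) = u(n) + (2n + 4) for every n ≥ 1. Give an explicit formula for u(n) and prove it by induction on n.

Claim: u(n) = n^2 + 3n + 2.

Base case: u(1) = 6, and 1^2 + 3·1 + 2 = 6.
Assume u(r) = r^2 + 3r + 2.
Then u(r+1) = u(r) + (2r + 4) = (r^2 + 3r + 2) + (2r + 4) = r^2 + 5r + 6,
and (r+1)^2 + 3·(r+1) + 2 = r^2 + 5r + 6.
This completes the inductive step, so u(n) = n^2 + 3n + 2 for all n ≥ 1.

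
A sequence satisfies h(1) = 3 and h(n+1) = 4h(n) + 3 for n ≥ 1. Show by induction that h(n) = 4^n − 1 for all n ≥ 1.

Base case: h(1) = 3, and 4^1 − 1 = 4 − 1 = 3.
Assume h(j) = 4^j − 1 for some j ≥ 1.
Then h(j+1) = 4h(j) + 3 = 4·(4^j − 1) + 3 = 4^{j+1} − 4 + 3 = 4^{j+1} − 1.
Hence h(n) = 4^n − 1 for every n ≥ 1, by induction.

h(n) = 4^n − 1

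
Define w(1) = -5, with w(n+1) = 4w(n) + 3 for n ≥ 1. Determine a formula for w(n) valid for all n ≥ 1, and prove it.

Claim: w(n) = -4^n − 1.

Base case: w(1) = -5, and -4^1 − 1 = -4 − 1 = -5.
Assume w(j) = -4^j − 1 for some j ≥ 1.
Then w(j+1) = 4w(j) + 3 = 4·(-4^j − 1) + 3 = -4^{j+1} − 4 + 3 = -4^{j+1} − 1.
So the formula holds for j+1, and by induction w(n) = -4^n − 1 for all n ≥ 1.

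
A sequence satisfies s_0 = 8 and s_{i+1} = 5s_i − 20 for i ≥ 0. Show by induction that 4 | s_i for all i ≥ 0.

Base case: s_0 = 8 = 4·2, so 4 | s_0.
Assume 4 | s_r, so s_r = 4t for some integer t.
Then s_{r+1} = 5s_r − 20 = 5·(4t) − 20 = 4(5t − 5), so 4 | s_{r+1}.
So the property holds for r+1, and by induction 4 | s_i for all i ≥ 0.

4 | s_i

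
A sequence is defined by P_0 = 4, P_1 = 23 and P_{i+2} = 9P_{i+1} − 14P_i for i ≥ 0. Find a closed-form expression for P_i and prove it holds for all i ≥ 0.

Claim: P_i = 3·7^i + 2^i.

Base cases: P_0 = 4 and 3·7^0 + 2^0 = 4; P_1 = 23 and 3·7^1 + 2^1 = 23.
Assume P_j = 3·7^j + 2^j for all 0 ≤ j ≤ m, where m ≥ 1.
Then P_{m+1} = 9P_m − 14P_{m−1} = 9·(3·7^m + 2^m) − 14·(3·7^{m−1} + 2^{m−1}) = 3·(9·7 − 14)7^{m−1} + (9·2 − 14)2^{m−1} = 147·7^{m−1} + 4·2^{m−1} = 3·7^{m+1} + 2^{m+1}.
This completes the inductive step, so P_i = 3·7^i + 2^i for all i ≥ 0.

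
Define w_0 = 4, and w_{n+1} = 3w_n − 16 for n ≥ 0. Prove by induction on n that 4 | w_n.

Base case: w_0 = 4 = 4·1, so 4 | w_0.
Assume 4 | w_m, so w_m = 4t for some integer t.
Then w_{m+1} = 3w_m − 16 = 3·(4t) − 16 = 4(3t − 4), so 4 | w_{m+1}.
Hence 4 | w_n for every n ≥ 0, by induction.

4 | w_n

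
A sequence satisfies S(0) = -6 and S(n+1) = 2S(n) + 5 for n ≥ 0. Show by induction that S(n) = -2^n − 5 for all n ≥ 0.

Base case: S(0) = -6, and -2^0 − 5 = -1 − 5 = -6.
Assume S(j) = -2^j − 5 for some j ≥ 0.
Then S(j+1) = 2S(j) + 5 = 2·(-2^j − 5) + 5 = -2^{j+1} − 10 + 5 = -2^{j+1} − 5.
So the formula holds for j+1, and by induction S(n) = -2^n − 5 for all n ≥ 0.

S(n) = -2^n − 5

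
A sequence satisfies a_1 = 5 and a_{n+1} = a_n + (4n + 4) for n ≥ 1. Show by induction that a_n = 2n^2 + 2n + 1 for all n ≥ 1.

Base case: a_1 = 5, and 2·1^2 + 2·1 + 1 = 5.
Assume a_k = 2k^2 + 2k + 1.
Then a_{k+1} = a_k + (4k + 4) = (2k^2 + 2k + 1) + (4k + 4) = 2k^2 + 6k + 5,
and 2·(k+1)^2 + 2·(k+1) + 1 = 2k^2 + 6k + 5.
This completes the inductive step, so a_n = 2n^2 + 2n + 1 for all n ≥ 1.

a_n = 2n^2 + 2n + 1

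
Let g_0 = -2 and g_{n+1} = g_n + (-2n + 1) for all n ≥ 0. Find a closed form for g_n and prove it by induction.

Claim: g_n = -n^2 + 2n − 2.

Base case: g_0 = -2, and -0^2 + 2·0 − 2 = -2.
Assume g_j = -j^2 + 2j − 2.
Then g_{j+1} = g_j + (-2j + 1) = (-j^2 + 2j − 2) + (-2j + 1) = -j^2 − 1,
and -(j+1)^2 + 2·(j+1) − 2 = -j^2 − 1.
By induction, g_n = -n^2 + 2n − 2 for all n ≥ 0.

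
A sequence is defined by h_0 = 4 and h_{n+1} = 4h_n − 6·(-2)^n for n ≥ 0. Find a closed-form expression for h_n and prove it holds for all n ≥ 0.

Claim: h_n = 3·4^n + (-2)^n.

Base case: h_0 = 4, and 3·4^0 + (-2)^0 = 3 + 1 = 4.
Assume h_m = 3·4^m + (-2)^m for some m ≥ 0.
Then h_{m+1} = 4h_m − 6·(-2)^m = 4·(3·4^m + (-2)^m) − 6·(-2)^m = 3·4^{m+1} + 4·(-2)^m − 6·(-2)^m = 3·4^{m+1} − 2·(-2)^m = 3·4^{m+1} + (-2)^{m+1}.
So the formula holds for m+1, and by induction h_n = 3·4^n + (-2)^n for all n ≥ 0.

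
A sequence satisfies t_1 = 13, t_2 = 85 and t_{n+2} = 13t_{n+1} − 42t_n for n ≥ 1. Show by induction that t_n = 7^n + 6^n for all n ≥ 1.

Base cases: t_1 = 13 and 7^1 + 6^1 = 13; t_2 = 85 and 7^2 + 6^2 = 85.
Assume t_i = 7^i + 6^i for all 1 ≤ i ≤ j, where j ≥ 2.
Then t_{j+1} = 13t_j − 42t_{j−1} = 13·(7^j + 6^j) − 42·(7^{j−1} + 6^{j−1}) = (13·7 − 42)7^{j−1} + (13·6 − 42)6^{j−1} = 49·7^{j−1} + 36·6^{j−1} = 7^{j+1} + 6^{j+1}.
Hence t_n = 7^n + 6^n for every n ≥ 1, by strong induction.

t_n = 7^n + 6^n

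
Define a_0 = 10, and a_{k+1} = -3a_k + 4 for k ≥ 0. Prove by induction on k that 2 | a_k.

Base case: a_0 = 10 = 2·5, so 2 | a_0.
Assume 2 | a_j, so a_j = 2t for some integer t.
Then a_{j+1} = -3a_j + 4 = -3·(2t) + 4 = 2(-3t + 2), so 2 | a_{j+1}.
So the property holds for j+1, and by induction 2 | a_k for all k ≥ 0.

2 | a_k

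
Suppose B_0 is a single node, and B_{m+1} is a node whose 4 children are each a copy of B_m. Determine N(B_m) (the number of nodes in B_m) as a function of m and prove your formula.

Claim: N(B_m) = (4^{m+1} − 1)/3.

Base case: N(B_0) = 1, and (4^{0+1} − 1)/3 = 1.
Assume N(B_r) = (4^{r+1} − 1)/3.
Then N(B_{r+1}) = 1 + 4N(B_r) = 1 + 4·(4^{r+1} − 1)/3 = 1 + (4^{r+2} − 4)/3 = (3 + 4^{r+2} − 4)/3 = (4^{r+2} − 1)/3.
Hence N(B_m) = (4^{m+1} − 1)/3 for every m ≥ 0, by induction.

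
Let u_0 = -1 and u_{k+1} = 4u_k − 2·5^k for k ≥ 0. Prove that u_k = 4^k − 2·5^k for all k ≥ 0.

Base case: u_0 = -1, and 4^0 − 2·5^0 = 1 − 2 = -1.
Assume u_j = 4^j − 2·5^j for some j ≥ 0.
Then u_{j+1} = 4u_j − 2·5^j = 4·(4^j − 2·5^j) − 2·5^j = 4^{j+1} − 8·5^j − 2·5^j = 4^{j+1} − 10·5^j = 4^{j+1} − 2·5^{j+1}.
Hence u_k = 4^k − 2·5^k for every k ≥ 0, by induction.

u_k = 4^k − 2·5^k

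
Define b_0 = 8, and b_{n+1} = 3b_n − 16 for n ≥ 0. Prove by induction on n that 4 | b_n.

Base case: b_0 = 8 = 4·2, so 4 | b_0.
Assume 4 | b_j, so b_j = 4t for some integer t.
Then b_{j+1} = 3b_j − 16 = 3·(4t) − 16 = 4(3t − 4), so 4 | b_{j+1}.
By induction, 4 | b_n for all n ≥ 0.

4 | b_n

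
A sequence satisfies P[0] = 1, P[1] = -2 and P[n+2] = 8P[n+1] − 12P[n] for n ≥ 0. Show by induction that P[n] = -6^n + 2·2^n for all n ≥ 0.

Base cases: P[0] = 1 and -6^0 + 2·2^0 = 1; P[1] = -2 and -6^1 + 2·2^1 = -2.
Assume P[j] = -6^j + 2·2^j for all 0 ≤ j ≤ r, where r ≥ 1.
Then P[r+1] = 8P[r] − 12P[r−1] = 8·(-6^r + 2·2^r) − 12·(-6^{r−1} + 2·2^{r−1}) = -(8·6 − 12)6^{r−1} + 2·(8·2 − 12)2^{r−1} = -36·6^{r−1} + 8·2^{r−1} = -6^{r+1} + 2·2^{r+1}.
By strong induction, P[n] = -6^n + 2·2^n for all n ≥ 0.

P[n] = -6^n + 2·2^n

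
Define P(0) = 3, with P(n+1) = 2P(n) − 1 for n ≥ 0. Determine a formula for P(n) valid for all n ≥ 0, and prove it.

Claim: P(n) = 2^{n+1} + 1.

Base case: P(0) = 3, and 2^{0+1} + 1 = 2 + 1 = 3.
Assume P(m) = 2^{m+1} + 1 for some m ≥ 0.
Then P(m+1) = 2P(m) − 1 = 2·(2^{m+1} + 1) − 1 = 2^{m+2} + 2 − 1 = 2^{m+2} + 1.
So the formula holds for m+1, and by induction P(n) = 2^{n+1} + 1 for all n ≥ 0.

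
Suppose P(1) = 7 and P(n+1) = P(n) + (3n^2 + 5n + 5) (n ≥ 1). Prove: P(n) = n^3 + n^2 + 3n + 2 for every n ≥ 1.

Base case: P(1) = 7, and 1^3 + 1^2 + 3·1 + 2 = 7.
Assume P(r) = r^3 + r^2 + 3r + 2.
Then P(r+1) = P(r) + (3r^2 + 5r + 5) = (r^3 + r^2 + 3r + 2) + (3r^2 + 5r + 5) = r^3 + 4r^2 + 8r + 7,
and (r+1)^3 + (r+1)^2 + 3·(r+1) + 2 = r^3 + 4r^2 + 8r + 7.
Hence P(n) = n^3 + n^2 + 3n + 2 for every n ≥ 1, by induction.

P(n) = n^3 + n^2 + 3n + 2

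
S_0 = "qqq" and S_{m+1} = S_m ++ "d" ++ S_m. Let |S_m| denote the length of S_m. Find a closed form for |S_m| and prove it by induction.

Claim: |S_m| = 2^{m+2} − 1.

Base case: |S_0| = 3, and 2^{0+2} − 1 = 3.
Assume |S_k| = 2^{k+2} − 1.
Then |S_{k+1}| = |S_k| + 1 + |S_k| = 2|S_k| + 1 = 2(2^{k+2} − 1) + 1 = 2^{k+3} − 2 + 1 = 2^{k+3} − 1.
So the formula holds for k+1, and by induction |S_m| = 2^{m+2} − 1 for all m ≥ 0.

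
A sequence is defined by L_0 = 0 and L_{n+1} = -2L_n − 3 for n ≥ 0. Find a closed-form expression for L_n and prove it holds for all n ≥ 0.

Claim: L_n = (-2)^n − 1.

Base case: L_0 = 0, and (-2)^0 − 1 = 1 − 1 = 0.
Assume L_r = (-2)^r − 1 for some r ≥ 0.
Then L_{r+1} = -2L_r − 3 = -2·((-2)^r − 1) − 3 = -2·(-2)^r + 2 − 3 = (-2)^{r+1} − 1.
By induction, L_n = (-2)^n − 1 for all n ≥ 0.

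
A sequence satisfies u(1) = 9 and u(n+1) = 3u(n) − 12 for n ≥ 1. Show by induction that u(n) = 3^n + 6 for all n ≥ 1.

Base case: u(1) = 9, and 3^1 + 6 = 3 + 6 = 9.
Assume u(m) = 3^m + 6 for some m ≥ 1.
Then u(m+1) = 3u(m) − 12 = 3·(3^m + 6) − 12 = 3^{m+1} + 18 − 12 = 3^{m+1} + 6.
Hence u(n) = 3^n + 6 for every n ≥ 1, by induction.

u(n) = 3^n + 6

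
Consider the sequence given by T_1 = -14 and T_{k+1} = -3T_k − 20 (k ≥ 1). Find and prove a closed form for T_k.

Claim: T_k = 3·(-3)^k − 5.

Base case: T_1 = -14, and 3·(-3)^1 − 5 = -9 − 5 = -14.
Assume T_r = 3·(-3)^r − 5 for some r ≥ 1.
Then T_{r+1} = -3T_r − 20 = -3·(3·(-3)^r − 5) − 20 = -9·(-3)^r + 15 − 20 = 3·(-3)^{r+1} − 5.
So the formula holds for r+1, and by induction T_k = 3·(-3)^k − 5 for all k ≥ 1.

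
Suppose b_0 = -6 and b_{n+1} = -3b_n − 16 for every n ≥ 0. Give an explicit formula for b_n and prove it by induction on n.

Claim: b_n = -2·(-3)^n − 4.

Base case: b_0 = -6, and -2·(-3)^0 − 4 = -2 − 4 = -6.
Assume b_k = -2·(-3)^k − 4 for some k ≥ 0.
Then b_{k+1} = -3b_k − 16 = -3·(-2·(-3)^k − 4) − 16 = 6·(-3)^k + 12 − 16 = -2·(-3)^{k+1} − 4.
Hence b_n = -2·(-3)^n − 4 for every n ≥ 0, by induction.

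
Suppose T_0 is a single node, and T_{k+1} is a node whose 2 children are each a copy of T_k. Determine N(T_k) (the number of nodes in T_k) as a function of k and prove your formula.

Claim: N(T_k) = 2^{k+1} − 1.

Base case: N(T_0) = 1, and 2^{0+1} − 1 = 1.
Assume N(T_j) = 2^{j+1} − 1.
Then N(T_{j+1}) = 1 + 2N(T_j) = 1 + 2(2^{j+1} − 1) = 2^{j+2} − 2 + 1 = 2^{j+2} − 1.
This completes the inductive step, so N(T_k) = 2^{k+1} − 1 for all k ≥ 0.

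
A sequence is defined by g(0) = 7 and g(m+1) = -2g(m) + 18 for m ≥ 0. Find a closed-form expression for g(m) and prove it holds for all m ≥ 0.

Claim: g(m) = (-2)^m + 6.

Base case: g(0) = 7, and (-2)^0 + 6 = 1 + 6 = 7.
Assume g(k) = (-2)^k + 6 for some k ≥ 0.
Then g(k+1) = -2g(k) + 18 = -2·((-2)^k + 6) + 18 = -2·(-2)^k − 12 + 18 = (-2)^{k+1} + 6.
Hence g(m) = (-2)^m + 6 for every m ≥ 0, by induction.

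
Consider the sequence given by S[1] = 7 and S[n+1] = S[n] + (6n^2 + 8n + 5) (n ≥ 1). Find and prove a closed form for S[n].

Claim: S[n] = 2n^3 + n^2 + 2n + 2.

Base case: S[1] = 7, and 2·1^3 + 1^2 + 2·1 + 2 = 7.
Assume S[m] = 2m^3 + m^2 + 2m + 2.
Then S[m+1] = S[m] + (6m^2 + 8m + 5) = (2m^3 + m^2 + 2m + 2) + (6m^2 + 8m + 5) = 2m^3 + 7m^2 + 10m + 7,
and 2·(m+1)^3 + (m+1)^2 + 2·(m+1) + 2 = 2m^3 + 7m^2 + 10m + 7.
By induction, S[n] = 2n^3 + n^2 + 2n + 2 for all n ≥ 1.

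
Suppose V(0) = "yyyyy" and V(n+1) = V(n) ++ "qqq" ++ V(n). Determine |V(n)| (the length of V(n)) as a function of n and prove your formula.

Claim: |V(n)| = 2^{n+3} − 3.

Base case: |V(0)| = 5, and 2^{0+3} − 3 = 5.
Assume |V(j)| = 2^{j+3} − 3.
Then |V(j+1)| = |V(j)| + 3 + |V(j)| = 2|V(j)| + 3 = 2(2^{j+3} − 3) + 3 = 2^{j+1+3} − 6 + 3 = 2^{j+1+3} − 3.
So the formula holds for j+1, and by induction |V(n)| = 2^{n+3} − 3 for all n ≥ 0.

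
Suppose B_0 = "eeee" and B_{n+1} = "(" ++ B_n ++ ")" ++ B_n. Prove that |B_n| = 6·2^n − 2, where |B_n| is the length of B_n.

Base case: |B_0| = 4, and 6·2^0 − 2 = 4.
Assume |B_j| = 6·2^j − 2.
Then |B_{j+1}| = 1 + |B_j| + 1 + |B_j| = 2|B_j| + 2 = 2(6·2^j − 2) + 2 = 6·2^{j+1} − 4 + 2 = 6·2^{j+1} − 2.
Hence |B_n| = 6·2^n − 2 for every n ≥ 0, by induction.

|B_n| = 6·2^n − 2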